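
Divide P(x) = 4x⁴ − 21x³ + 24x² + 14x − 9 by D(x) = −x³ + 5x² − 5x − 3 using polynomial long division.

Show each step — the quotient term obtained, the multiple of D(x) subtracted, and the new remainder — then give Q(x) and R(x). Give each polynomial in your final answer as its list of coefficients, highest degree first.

Step 1: lead(4x⁴ − 21x³ + 24x² + 14x − 9) ÷ lead(D) = 4x⁴ ÷ −x³ = −4x. Subtract (−4x)·D = 4x⁴ − 20x³ + 20x² + 12x. Remainder: −x³ + 4x² + 2x − 9.
Step 2: lead(−x³ + 4x² + 2x − 9) ÷ lead(D) = −x³ ÷ −x³ = 1. Subtract (1)·D = −x³ + 5x² − 5x − 3. Remainder: −x² + 7x − 6.

Q = [-4, 1]; R = [-1, 7, -6]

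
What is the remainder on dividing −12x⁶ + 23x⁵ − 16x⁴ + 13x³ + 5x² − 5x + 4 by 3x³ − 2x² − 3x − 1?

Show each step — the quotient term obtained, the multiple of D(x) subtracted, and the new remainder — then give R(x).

R(x) = x + 8

Step 1: lead(−12x⁶ + 23x⁵ − 16x⁴ + 13x³ + 5x² − 5x + 4) ÷ lead(D) = −12x⁶ ÷ 3x³ = −4x³. Subtract (−4x³)·D = −12x⁶ + 8x⁵ + 12x⁴ + 4x³. Remainder: 15x⁵ − 28x⁴ + 9x³ + 5x² − 5x + 4.
Step 2: lead(15x⁵ − 28x⁴ + 9x³ + 5x² − 5x + 4) ÷ lead(D) = 15x⁵ ÷ 3x³ = 5x². Subtract (5x²)·D = 15x⁵ − 10x⁴ − 15x³ − 5x². Remainder: −18x⁴ + 24x³ + 10x² − 5x + 4.
Step 3: lead(−18x⁴ + 24x³ + 10x² − 5x + 4) ÷ lead(D) = −18x⁴ ÷ 3x³ = −6x. Subtract (−6x)·D = −18x⁴ + 12x³ + 18x² + 6x. Remainder: 12x³ − 8x² − 11x + 4.
Step 4: lead(12x³ − 8x² − 11x + 4) ÷ lead(D) = 12x³ ÷ 3x³ = 4. Subtract (4)·D = 12x³ − 8x² − 12x − 4. Remainder: x + 8.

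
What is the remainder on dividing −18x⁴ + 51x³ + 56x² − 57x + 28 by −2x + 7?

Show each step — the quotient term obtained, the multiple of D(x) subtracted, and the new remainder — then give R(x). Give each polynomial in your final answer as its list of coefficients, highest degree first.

R = [0]

Step 1: lead(−18x⁴ + 51x³ + 56x² − 57x + 28) ÷ lead(D) = −18x⁴ ÷ −2x = 9x³. Subtract (9x³)·D = −18x⁴ + 63x³. Remainder: −12x³ + 56x² − 57x + 28.
Step 2: lead(−12x³ + 56x² − 57x + 28) ÷ lead(D) = −12x³ ÷ −2x = 6x². Subtract (6x²)·D = −12x³ + 42x². Remainder: 14x² − 57x + 28.
Step 3: lead(14x² − 57x + 28) ÷ lead(D) = 14x² ÷ −2x = −7x. Subtract (−7x)·D = 14x² − 49x. Remainder: −8x + 28.
Step 4: lead(−8x + 28) ÷ lead(D) = −8x ÷ −2x = 4. Subtract (4)·D = −8x + 28. Remainder: 0.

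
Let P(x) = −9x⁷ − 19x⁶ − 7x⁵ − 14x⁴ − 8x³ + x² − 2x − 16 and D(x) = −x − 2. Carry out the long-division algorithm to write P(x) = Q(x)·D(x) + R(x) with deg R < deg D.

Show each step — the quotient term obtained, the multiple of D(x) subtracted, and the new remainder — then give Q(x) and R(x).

Q(x) = 9x⁶ + x⁵ + 5x⁴ + 4x³ − x + 4; R(x) = −8

Step 1: lead(−9x⁷ − 19x⁶ − 7x⁵ − 14x⁴ − 8x³ + x² − 2x − 16) ÷ lead(D) = −9x⁷ ÷ −x = 9x⁶. Subtract (9x⁶)·D = −9x⁷ − 18x⁶. Remainder: −x⁶ − 7x⁵ − 14x⁴ − 8x³ + x² − 2x − 16.
Step 2: lead(−x⁶ − 7x⁵ − 14x⁴ − 8x³ + x² − 2x − 16) ÷ lead(D) = −x⁶ ÷ −x = x⁵. Subtract (x⁵)·D = −x⁶ − 2x⁵. Remainder: −5x⁵ − 14x⁴ − 8x³ + x² − 2x − 16.
Step 3: lead(−5x⁵ − 14x⁴ − 8x³ + x² − 2x − 16) ÷ lead(D) = −5x⁵ ÷ −x = 5x⁴. Subtract (5x⁴)·D = −5x⁵ − 10x⁴. Remainder: −4x⁴ − 8x³ + x² − 2x − 16.
Step 4: lead(−4x⁴ − 8x³ + x² − 2x − 16) ÷ lead(D) = −4x⁴ ÷ −x = 4x³. Subtract (4x³)·D = −4x⁴ − 8x³. Remainder: x² − 2x − 16.
Step 5: lead(x² − 2x − 16) ÷ lead(D) = x² ÷ −x = −x. Subtract (−x)·D = x² + 2x. Remainder: −4x − 16.
Step 6: lead(−4x − 16) ÷ lead(D) = −4x ÷ −x = 4. Subtract (4)·D = −4x − 8. Remainder: −8.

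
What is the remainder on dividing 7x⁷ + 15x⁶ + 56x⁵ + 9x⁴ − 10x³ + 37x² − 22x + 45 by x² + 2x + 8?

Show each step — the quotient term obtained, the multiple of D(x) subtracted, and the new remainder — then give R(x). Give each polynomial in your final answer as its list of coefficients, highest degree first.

Step 1: lead(7x⁷ + 15x⁶ + 56x⁵ + 9x⁴ − 10x³ + 37x² − 22x + 45) ÷ lead(D) = 7x⁷ ÷ x² = 7x⁵. Subtract (7x⁵)·D = 7x⁷ + 14x⁶ + 56x⁵. Remainder: x⁶ + 9x⁴ − 10x³ + 37x² − 22x + 45.
Step 2: lead(x⁶ + 9x⁴ − 10x³ + 37x² − 22x + 45) ÷ lead(D) = x⁶ ÷ x² = x⁴. Subtract (x⁴)·D = x⁶ + 2x⁵ + 8x⁴. Remainder: −2x⁵ + x⁴ − 10x³ + 37x² − 22x + 45.
Step 3: lead(−2x⁵ + x⁴ − 10x³ + 37x² − 22x + 45) ÷ lead(D) = −2x⁵ ÷ x² = −2x³. Subtract (−2x³)·D = −2x⁵ − 4x⁴ − 16x³. Remainder: 5x⁴ + 6x³ + 37x² − 22x + 45.
Step 4: lead(5x⁴ + 6x³ + 37x² − 22x + 45) ÷ lead(D) = 5x⁴ ÷ x² = 5x². Subtract (5x²)·D = 5x⁴ + 10x³ + 40x². Remainder: −4x³ − 3x² − 22x + 45.
Step 5: lead(−4x³ − 3x² − 22x + 45) ÷ lead(D) = −4x³ ÷ x² = −4x. Subtract (−4x)·D = −4x³ − 8x² − 32x. Remainder: 5x² + 10x + 45.
Step 6: lead(5x² + 10x + 45) ÷ lead(D) = 5x² ÷ x² = 5. Subtract (5)·D = 5x² + 10x + 40. Remainder: 5.

R = [5]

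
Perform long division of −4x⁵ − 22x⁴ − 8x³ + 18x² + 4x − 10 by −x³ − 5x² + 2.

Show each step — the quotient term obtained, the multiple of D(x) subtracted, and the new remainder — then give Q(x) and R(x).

Q(x) = 4x² + 2x − 2; R(x) = −6

Step 1: lead(−4x⁵ − 22x⁴ − 8x³ + 18x² + 4x − 10) ÷ lead(D) = −4x⁵ ÷ −x³ = 4x². Subtract (4x²)·D = −4x⁵ − 20x⁴ + 8x². Remainder: −2x⁴ − 8x³ + 10x² + 4x − 10.
Step 2: lead(−2x⁴ − 8x³ + 10x² + 4x − 10) ÷ lead(D) = −2x⁴ ÷ −x³ = 2x. Subtract (2x)·D = −2x⁴ − 10x³ + 4x. Remainder: 2x³ + 10x² − 10.
Step 3: lead(2x³ + 10x² − 10) ÷ lead(D) = 2x³ ÷ −x³ = −2. Subtract (−2)·D = 2x³ + 10x² − 4. Remainder: −6.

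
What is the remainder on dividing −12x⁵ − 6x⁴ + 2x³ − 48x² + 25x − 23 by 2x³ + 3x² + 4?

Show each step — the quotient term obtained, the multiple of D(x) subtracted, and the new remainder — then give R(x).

Step 1: lead(−12x⁵ − 6x⁴ + 2x³ − 48x² + 25x − 23) ÷ lead(D) = −12x⁵ ÷ 2x³ = −6x². Subtract (−6x²)·D = −12x⁵ − 18x⁴ − 24x². Remainder: 12x⁴ + 2x³ − 24x² + 25x − 23.
Step 2: lead(12x⁴ + 2x³ − 24x² + 25x − 23) ÷ lead(D) = 12x⁴ ÷ 2x³ = 6x. Subtract (6x)·D = 12x⁴ + 18x³ + 24x. Remainder: −16x³ − 24x² + x − 23.
Step 3: lead(−16x³ − 24x² + x − 23) ÷ lead(D) = −16x³ ÷ 2x³ = −8. Subtract (−8)·D = −16x³ − 24x² − 32. Remainder: x + 9.

R(x) = x + 9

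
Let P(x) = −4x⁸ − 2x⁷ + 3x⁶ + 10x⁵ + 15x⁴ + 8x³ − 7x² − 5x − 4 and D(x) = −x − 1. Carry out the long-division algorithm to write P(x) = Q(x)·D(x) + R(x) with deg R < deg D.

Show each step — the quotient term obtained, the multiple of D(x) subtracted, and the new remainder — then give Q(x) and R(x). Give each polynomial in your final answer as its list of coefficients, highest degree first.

Q = [4, -2, -1, -9, -6, -2, 9, -4]; R = [-8]

Step 1: lead(−4x⁸ − 2x⁷ + 3x⁶ + 10x⁵ + 15x⁴ + 8x³ − 7x² − 5x − 4) ÷ lead(D) = −4x⁸ ÷ −x = 4x⁷. Subtract (4x⁷)·D = −4x⁸ − 4x⁷. Remainder: 2x⁷ + 3x⁶ + 10x⁵ + 15x⁴ + 8x³ − 7x² − 5x − 4.
Step 2: lead(2x⁷ + 3x⁶ + 10x⁵ + 15x⁴ + 8x³ − 7x² − 5x − 4) ÷ lead(D) = 2x⁷ ÷ −x = −2x⁶. Subtract (−2x⁶)·D = 2x⁷ + 2x⁶. Remainder: x⁶ + 10x⁵ + 15x⁴ + 8x³ − 7x² − 5x − 4.
Step 3: lead(x⁶ + 10x⁵ + 15x⁴ + 8x³ − 7x² − 5x − 4) ÷ lead(D) = x⁶ ÷ −x = −x⁵. Subtract (−x⁵)·D = x⁶ + x⁵. Remainder: 9x⁵ + 15x⁴ + 8x³ − 7x² − 5x − 4.
Step 4: lead(9x⁵ + 15x⁴ + 8x³ − 7x² − 5x − 4) ÷ lead(D) = 9x⁵ ÷ −x = −9x⁴. Subtract (−9x⁴)·D = 9x⁵ + 9x⁴. Remainder: 6x⁴ + 8x³ − 7x² − 5x − 4.
Step 5: lead(6x⁴ + 8x³ − 7x² − 5x − 4) ÷ lead(D) = 6x⁴ ÷ −x = −6x³. Subtract (−6x³)·D = 6x⁴ + 6x³. Remainder: 2x³ − 7x² − 5x − 4.
Step 6: lead(2x³ − 7x² − 5x − 4) ÷ lead(D) = 2x³ ÷ −x = −2x². Subtract (−2x²)·D = 2x³ + 2x². Remainder: −9x² − 5x − 4.
Step 7: lead(−9x² − 5x − 4) ÷ lead(D) = −9x² ÷ −x = 9x. Subtract (9x)·D = −9x² − 9x. Remainder: 4x − 4.
Step 8: lead(4x − 4) ÷ lead(D) = 4x ÷ −x = −4. Subtract (−4)·D = 4x + 4. Remainder: −8.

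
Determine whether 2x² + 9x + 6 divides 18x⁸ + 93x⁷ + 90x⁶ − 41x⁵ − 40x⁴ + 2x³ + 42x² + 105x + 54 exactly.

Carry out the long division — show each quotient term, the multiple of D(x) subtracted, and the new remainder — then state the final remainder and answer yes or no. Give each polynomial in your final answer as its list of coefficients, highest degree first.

R = [0], so D(x) is a factor of P(x). yes

Step 1: lead(18x⁸ + 93x⁷ + 90x⁶ − 41x⁵ − 40x⁴ + 2x³ + 42x² + 105x + 54) ÷ lead(D) = 18x⁸ ÷ 2x² = 9x⁶. Subtract (9x⁶)·D = 18x⁸ + 81x⁷ + 54x⁶. Remainder: 12x⁷ + 36x⁶ − 41x⁵ − 40x⁴ + 2x³ + 42x² + 105x + 54.
Step 2: lead(12x⁷ + 36x⁶ − 41x⁵ − 40x⁴ + 2x³ + 42x² + 105x + 54) ÷ lead(D) = 12x⁷ ÷ 2x² = 6x⁵. Subtract (6x⁵)·D = 12x⁷ + 54x⁶ + 36x⁵. Remainder: −18x⁶ − 77x⁵ − 40x⁴ + 2x³ + 42x² + 105x + 54.
Step 3: lead(−18x⁶ − 77x⁵ − 40x⁴ + 2x³ + 42x² + 105x + 54) ÷ lead(D) = −18x⁶ ÷ 2x² = −9x⁴. Subtract (−9x⁴)·D = −18x⁶ − 81x⁵ − 54x⁴. Remainder: 4x⁵ + 14x⁴ + 2x³ + 42x² + 105x + 54.
Step 4: lead(4x⁵ + 14x⁴ + 2x³ + 42x² + 105x + 54) ÷ lead(D) = 4x⁵ ÷ 2x² = 2x³. Subtract (2x³)·D = 4x⁵ + 18x⁴ + 12x³. Remainder: −4x⁴ − 10x³ + 42x² + 105x + 54.
Step 5: lead(−4x⁴ − 10x³ + 42x² + 105x + 54) ÷ lead(D) = −4x⁴ ÷ 2x² = −2x². Subtract (−2x²)·D = −4x⁴ − 18x³ − 12x². Remainder: 8x³ + 54x² + 105x + 54.
Step 6: lead(8x³ + 54x² + 105x + 54) ÷ lead(D) = 8x³ ÷ 2x² = 4x. Subtract (4x)·D = 8x³ + 36x² + 24x. Remainder: 18x² + 81x + 54.
Step 7: lead(18x² + 81x + 54) ÷ lead(D) = 18x² ÷ 2x² = 9. Subtract (9)·D = 18x² + 81x + 54. Remainder: 0.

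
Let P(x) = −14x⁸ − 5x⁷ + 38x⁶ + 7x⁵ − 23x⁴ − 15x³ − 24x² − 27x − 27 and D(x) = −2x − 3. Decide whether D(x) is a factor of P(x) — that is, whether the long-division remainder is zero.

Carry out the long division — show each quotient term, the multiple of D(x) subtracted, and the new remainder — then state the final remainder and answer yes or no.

Step 1: lead(−14x⁸ − 5x⁷ + 38x⁶ + 7x⁵ − 23x⁴ − 15x³ − 24x² − 27x − 27) ÷ lead(D) = −14x⁸ ÷ −2x = 7x⁷. Subtract (7x⁷)·D = −14x⁸ − 21x⁷. Remainder: 16x⁷ + 38x⁶ + 7x⁵ − 23x⁴ − 15x³ − 24x² − 27x − 27.
Step 2: lead(16x⁷ + 38x⁶ + 7x⁵ − 23x⁴ − 15x³ − 24x² − 27x − 27) ÷ lead(D) = 16x⁷ ÷ −2x = −8x⁶. Subtract (−8x⁶)·D = 16x⁷ + 24x⁶. Remainder: 14x⁶ + 7x⁵ − 23x⁴ − 15x³ − 24x² − 27x − 27.
Step 3: lead(14x⁶ + 7x⁵ − 23x⁴ − 15x³ − 24x² − 27x − 27) ÷ lead(D) = 14x⁶ ÷ −2x = −7x⁵. Subtract (−7x⁵)·D = 14x⁶ + 21x⁵. Remainder: −14x⁵ − 23x⁴ − 15x³ − 24x² − 27x − 27.
Step 4: lead(−14x⁵ − 23x⁴ − 15x³ − 24x² − 27x − 27) ÷ lead(D) = −14x⁵ ÷ −2x = 7x⁴. Subtract (7x⁴)·D = −14x⁵ − 21x⁴. Remainder: −2x⁴ − 15x³ − 24x² − 27x − 27.
Step 5: lead(−2x⁴ − 15x³ − 24x² − 27x − 27) ÷ lead(D) = −2x⁴ ÷ −2x = x³. Subtract (x³)·D = −2x⁴ − 3x³. Remainder: −12x³ − 24x² − 27x − 27.
Step 6: lead(−12x³ − 24x² − 27x − 27) ÷ lead(D) = −12x³ ÷ −2x = 6x². Subtract (6x²)·D = −12x³ − 18x². Remainder: −6x² − 27x − 27.
Step 7: lead(−6x² − 27x − 27) ÷ lead(D) = −6x² ÷ −2x = 3x. Subtract (3x)·D = −6x² − 9x. Remainder: −18x − 27.
Step 8: lead(−18x − 27) ÷ lead(D) = −18x ÷ −2x = 9. Subtract (9)·D = −18x − 27. Remainder: 0.

R(x) = 0, so D(x) is a factor of P(x). yes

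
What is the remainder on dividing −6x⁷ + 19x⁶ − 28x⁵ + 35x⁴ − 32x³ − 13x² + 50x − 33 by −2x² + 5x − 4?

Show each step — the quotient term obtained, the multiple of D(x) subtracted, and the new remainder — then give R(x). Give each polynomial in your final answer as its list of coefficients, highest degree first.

R = [-9]

Step 1: lead(−6x⁷ + 19x⁶ − 28x⁵ + 35x⁴ − 32x³ − 13x² + 50x − 33) ÷ lead(D) = −6x⁷ ÷ −2x² = 3x⁵. Subtract (3x⁵)·D = −6x⁷ + 15x⁶ − 12x⁵. Remainder: 4x⁶ − 16x⁵ + 35x⁴ − 32x³ − 13x² + 50x − 33.
Step 2: lead(4x⁶ − 16x⁵ + 35x⁴ − 32x³ − 13x² + 50x − 33) ÷ lead(D) = 4x⁶ ÷ −2x² = −2x⁴. Subtract (−2x⁴)·D = 4x⁶ − 10x⁵ + 8x⁴. Remainder: −6x⁵ + 27x⁴ − 32x³ − 13x² + 50x − 33.
Step 3: lead(−6x⁵ + 27x⁴ − 32x³ − 13x² + 50x − 33) ÷ lead(D) = −6x⁵ ÷ −2x² = 3x³. Subtract (3x³)·D = −6x⁵ + 15x⁴ − 12x³. Remainder: 12x⁴ − 20x³ − 13x² + 50x − 33.
Step 4: lead(12x⁴ − 20x³ − 13x² + 50x − 33) ÷ lead(D) = 12x⁴ ÷ −2x² = −6x². Subtract (−6x²)·D = 12x⁴ − 30x³ + 24x². Remainder: 10x³ − 37x² + 50x − 33.
Step 5: lead(10x³ − 37x² + 50x − 33) ÷ lead(D) = 10x³ ÷ −2x² = −5x. Subtract (−5x)·D = 10x³ − 25x² + 20x. Remainder: −12x² + 30x − 33.
Step 6: lead(−12x² + 30x − 33) ÷ lead(D) = −12x² ÷ −2x² = 6. Subtract (6)·D = −12x² + 30x − 24. Remainder: −9.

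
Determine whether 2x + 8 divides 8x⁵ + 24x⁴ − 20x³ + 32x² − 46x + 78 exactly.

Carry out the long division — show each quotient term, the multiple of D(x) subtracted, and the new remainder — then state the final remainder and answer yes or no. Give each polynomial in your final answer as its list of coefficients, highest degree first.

R = [6], so D(x) is not a factor of P(x). no

Step 1: lead(8x⁵ + 24x⁴ − 20x³ + 32x² − 46x + 78) ÷ lead(D) = 8x⁵ ÷ 2x = 4x⁴. Subtract (4x⁴)·D = 8x⁵ + 32x⁴. Remainder: −8x⁴ − 20x³ + 32x² − 46x + 78.
Step 2: lead(−8x⁴ − 20x³ + 32x² − 46x + 78) ÷ lead(D) = −8x⁴ ÷ 2x = −4x³. Subtract (−4x³)·D = −8x⁴ − 32x³. Remainder: 12x³ + 32x² − 46x + 78.
Step 3: lead(12x³ + 32x² − 46x + 78) ÷ lead(D) = 12x³ ÷ 2x = 6x². Subtract (6x²)·D = 12x³ + 48x². Remainder: −16x² − 46x + 78.
Step 4: lead(−16x² − 46x + 78) ÷ lead(D) = −16x² ÷ 2x = −8x. Subtract (−8x)·D = −16x² − 64x. Remainder: 18x + 78.
Step 5: lead(18x + 78) ÷ lead(D) = 18x ÷ 2x = 9. Subtract (9)·D = 18x + 72. Remainder: 6.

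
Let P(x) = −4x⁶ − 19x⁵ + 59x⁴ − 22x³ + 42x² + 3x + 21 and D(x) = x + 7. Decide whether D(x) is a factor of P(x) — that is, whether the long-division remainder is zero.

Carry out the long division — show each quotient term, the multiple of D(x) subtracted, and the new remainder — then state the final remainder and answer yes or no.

Step 1: lead(−4x⁶ − 19x⁵ + 59x⁴ − 22x³ + 42x² + 3x + 21) ÷ lead(D) = −4x⁶ ÷ x = −4x⁵. Subtract (−4x⁵)·D = −4x⁶ − 28x⁵. Remainder: 9x⁵ + 59x⁴ − 22x³ + 42x² + 3x + 21.
Step 2: lead(9x⁵ + 59x⁴ − 22x³ + 42x² + 3x + 21) ÷ lead(D) = 9x⁵ ÷ x = 9x⁴. Subtract (9x⁴)·D = 9x⁵ + 63x⁴. Remainder: −4x⁴ − 22x³ + 42x² + 3x + 21.
Step 3: lead(−4x⁴ − 22x³ + 42x² + 3x + 21) ÷ lead(D) = −4x⁴ ÷ x = −4x³. Subtract (−4x³)·D = −4x⁴ − 28x³. Remainder: 6x³ + 42x² + 3x + 21.
Step 4: lead(6x³ + 42x² + 3x + 21) ÷ lead(D) = 6x³ ÷ x = 6x². Subtract (6x²)·D = 6x³ + 42x². Remainder: 3x + 21.
Step 5: lead(3x + 21) ÷ lead(D) = 3x ÷ x = 3. Subtract (3)·D = 3x + 21. Remainder: 0.

R(x) = 0, so D(x) is a factor of P(x). yes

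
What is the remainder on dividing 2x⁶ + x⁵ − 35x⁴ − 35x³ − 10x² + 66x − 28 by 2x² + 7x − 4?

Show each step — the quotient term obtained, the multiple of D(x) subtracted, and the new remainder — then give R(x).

R(x) = −4

Step 1: lead(2x⁶ + x⁵ − 35x⁴ − 35x³ − 10x² + 66x − 28) ÷ lead(D) = 2x⁶ ÷ 2x² = x⁴. Subtract (x⁴)·D = 2x⁶ + 7x⁵ − 4x⁴. Remainder: −6x⁵ − 31x⁴ − 35x³ − 10x² + 66x − 28.
Step 2: lead(−6x⁵ − 31x⁴ − 35x³ − 10x² + 66x − 28) ÷ lead(D) = −6x⁵ ÷ 2x² = −3x³. Subtract (−3x³)·D = −6x⁵ − 21x⁴ + 12x³. Remainder: −10x⁴ − 47x³ − 10x² + 66x − 28.
Step 3: lead(−10x⁴ − 47x³ − 10x² + 66x − 28) ÷ lead(D) = −10x⁴ ÷ 2x² = −5x². Subtract (−5x²)·D = −10x⁴ − 35x³ + 20x². Remainder: −12x³ − 30x² + 66x − 28.
Step 4: lead(−12x³ − 30x² + 66x − 28) ÷ lead(D) = −12x³ ÷ 2x² = −6x. Subtract (−6x)·D = −12x³ − 42x² + 24x. Remainder: 12x² + 42x − 28.
Step 5: lead(12x² + 42x − 28) ÷ lead(D) = 12x² ÷ 2x² = 6. Subtract (6)·D = 12x² + 42x − 24. Remainder: −4.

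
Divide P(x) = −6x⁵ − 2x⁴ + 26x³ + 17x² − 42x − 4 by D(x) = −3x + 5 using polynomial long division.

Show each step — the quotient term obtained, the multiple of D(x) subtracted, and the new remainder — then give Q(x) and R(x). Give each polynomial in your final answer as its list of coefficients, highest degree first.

Step 1: lead(−6x⁵ − 2x⁴ + 26x³ + 17x² − 42x − 4) ÷ lead(D) = −6x⁵ ÷ −3x = 2x⁴. Subtract (2x⁴)·D = −6x⁵ + 10x⁴. Remainder: −12x⁴ + 26x³ + 17x² − 42x − 4.
Step 2: lead(−12x⁴ + 26x³ + 17x² − 42x − 4) ÷ lead(D) = −12x⁴ ÷ −3x = 4x³. Subtract (4x³)·D = −12x⁴ + 20x³. Remainder: 6x³ + 17x² − 42x − 4.
Step 3: lead(6x³ + 17x² − 42x − 4) ÷ lead(D) = 6x³ ÷ −3x = −2x². Subtract (−2x²)·D = 6x³ − 10x². Remainder: 27x² − 42x − 4.
Step 4: lead(27x² − 42x − 4) ÷ lead(D) = 27x² ÷ −3x = −9x. Subtract (−9x)·D = 27x² − 45x. Remainder: 3x − 4.
Step 5: lead(3x − 4) ÷ lead(D) = 3x ÷ −3x = −1. Subtract (−1)·D = 3x − 5. Remainder: 1.

Q = [2, 4, -2, -9, -1]; R = [1]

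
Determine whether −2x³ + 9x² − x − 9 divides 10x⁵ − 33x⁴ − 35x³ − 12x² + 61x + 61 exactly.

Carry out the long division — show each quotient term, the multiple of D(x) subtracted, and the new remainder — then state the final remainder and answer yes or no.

R(x) = −2, so D(x) is not a factor of P(x). no

Step 1: lead(10x⁵ − 33x⁴ − 35x³ − 12x² + 61x + 61) ÷ lead(D) = 10x⁵ ÷ −2x³ = −5x². Subtract (−5x²)·D = 10x⁵ − 45x⁴ + 5x³ + 45x². Remainder: 12x⁴ − 40x³ − 57x² + 61x + 61.
Step 2: lead(12x⁴ − 40x³ − 57x² + 61x + 61) ÷ lead(D) = 12x⁴ ÷ −2x³ = −6x. Subtract (−6x)·D = 12x⁴ − 54x³ + 6x² + 54x. Remainder: 14x³ − 63x² + 7x + 61.
Step 3: lead(14x³ − 63x² + 7x + 61) ÷ lead(D) = 14x³ ÷ −2x³ = −7. Subtract (−7)·D = 14x³ − 63x² + 7x + 63. Remainder: −2.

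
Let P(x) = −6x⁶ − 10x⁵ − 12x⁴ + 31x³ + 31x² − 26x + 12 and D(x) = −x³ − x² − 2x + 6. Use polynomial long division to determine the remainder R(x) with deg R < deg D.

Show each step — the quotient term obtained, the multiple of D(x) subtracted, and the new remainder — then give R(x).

R(x) = 6

Step 1: lead(−6x⁶ − 10x⁵ − 12x⁴ + 31x³ + 31x² − 26x + 12) ÷ lead(D) = −6x⁶ ÷ −x³ = 6x³. Subtract (6x³)·D = −6x⁶ − 6x⁵ − 12x⁴ + 36x³. Remainder: −4x⁵ − 5x³ + 31x² − 26x + 12.
Step 2: lead(−4x⁵ − 5x³ + 31x² − 26x + 12) ÷ lead(D) = −4x⁵ ÷ −x³ = 4x². Subtract (4x²)·D = −4x⁵ − 4x⁴ − 8x³ + 24x². Remainder: 4x⁴ + 3x³ + 7x² − 26x + 12.
Step 3: lead(4x⁴ + 3x³ + 7x² − 26x + 12) ÷ lead(D) = 4x⁴ ÷ −x³ = −4x. Subtract (−4x)·D = 4x⁴ + 4x³ + 8x² − 24x. Remainder: −x³ − x² − 2x + 12.
Step 4: lead(−x³ − x² − 2x + 12) ÷ lead(D) = −x³ ÷ −x³ = 1. Subtract (1)·D = −x³ − x² − 2x + 6. Remainder: 6.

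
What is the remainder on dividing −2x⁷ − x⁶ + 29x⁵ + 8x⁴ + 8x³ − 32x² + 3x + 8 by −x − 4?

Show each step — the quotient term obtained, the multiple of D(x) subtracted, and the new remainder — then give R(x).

Step 1: lead(−2x⁷ − x⁶ + 29x⁵ + 8x⁴ + 8x³ − 32x² + 3x + 8) ÷ lead(D) = −2x⁷ ÷ −x = 2x⁶. Subtract (2x⁶)·D = −2x⁷ − 8x⁶. Remainder: 7x⁶ + 29x⁵ + 8x⁴ + 8x³ − 32x² + 3x + 8.
Step 2: lead(7x⁶ + 29x⁵ + 8x⁴ + 8x³ − 32x² + 3x + 8) ÷ lead(D) = 7x⁶ ÷ −x = −7x⁵. Subtract (−7x⁵)·D = 7x⁶ + 28x⁵. Remainder: x⁵ + 8x⁴ + 8x³ − 32x² + 3x + 8.
Step 3: lead(x⁵ + 8x⁴ + 8x³ − 32x² + 3x + 8) ÷ lead(D) = x⁵ ÷ −x = −x⁴. Subtract (−x⁴)·D = x⁵ + 4x⁴. Remainder: 4x⁴ + 8x³ − 32x² + 3x + 8.
Step 4: lead(4x⁴ + 8x³ − 32x² + 3x + 8) ÷ lead(D) = 4x⁴ ÷ −x = −4x³. Subtract (−4x³)·D = 4x⁴ + 16x³. Remainder: −8x³ − 32x² + 3x + 8.
Step 5: lead(−8x³ − 32x² + 3x + 8) ÷ lead(D) = −8x³ ÷ −x = 8x². Subtract (8x²)·D = −8x³ − 32x². Remainder: 3x + 8.
Step 6: lead(3x + 8) ÷ lead(D) = 3x ÷ −x = −3. Subtract (−3)·D = 3x + 12. Remainder: −4.

R(x) = −4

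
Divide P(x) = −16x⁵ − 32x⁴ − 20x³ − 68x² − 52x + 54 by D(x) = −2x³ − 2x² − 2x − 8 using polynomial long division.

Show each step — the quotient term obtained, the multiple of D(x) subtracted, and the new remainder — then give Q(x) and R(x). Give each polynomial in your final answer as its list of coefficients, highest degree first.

Step 1: lead(−16x⁵ − 32x⁴ − 20x³ − 68x² − 52x + 54) ÷ lead(D) = −16x⁵ ÷ −2x³ = 8x². Subtract (8x²)·D = −16x⁵ − 16x⁴ − 16x³ − 64x². Remainder: −16x⁴ − 4x³ − 4x² − 52x + 54.
Step 2: lead(−16x⁴ − 4x³ − 4x² − 52x + 54) ÷ lead(D) = −16x⁴ ÷ −2x³ = 8x. Subtract (8x)·D = −16x⁴ − 16x³ − 16x² − 64x. Remainder: 12x³ + 12x² + 12x + 54.
Step 3: lead(12x³ + 12x² + 12x + 54) ÷ lead(D) = 12x³ ÷ −2x³ = −6. Subtract (−6)·D = 12x³ + 12x² + 12x + 48. Remainder: 6.

Q = [8, 8, -6]; R = [6]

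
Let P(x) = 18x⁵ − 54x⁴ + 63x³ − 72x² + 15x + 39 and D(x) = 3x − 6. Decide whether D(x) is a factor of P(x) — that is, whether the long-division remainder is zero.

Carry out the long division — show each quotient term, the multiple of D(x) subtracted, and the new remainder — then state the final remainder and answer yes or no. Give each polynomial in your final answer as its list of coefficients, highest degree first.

Step 1: lead(18x⁵ − 54x⁴ + 63x³ − 72x² + 15x + 39) ÷ lead(D) = 18x⁵ ÷ 3x = 6x⁴. Subtract (6x⁴)·D = 18x⁵ − 36x⁴. Remainder: −18x⁴ + 63x³ − 72x² + 15x + 39.
Step 2: lead(−18x⁴ + 63x³ − 72x² + 15x + 39) ÷ lead(D) = −18x⁴ ÷ 3x = −6x³. Subtract (−6x³)·D = −18x⁴ + 36x³. Remainder: 27x³ − 72x² + 15x + 39.
Step 3: lead(27x³ − 72x² + 15x + 39) ÷ lead(D) = 27x³ ÷ 3x = 9x². Subtract (9x²)·D = 27x³ − 54x². Remainder: −18x² + 15x + 39.
Step 4: lead(−18x² + 15x + 39) ÷ lead(D) = −18x² ÷ 3x = −6x. Subtract (−6x)·D = −18x² + 36x. Remainder: −21x + 39.
Step 5: lead(−21x + 39) ÷ lead(D) = −21x ÷ 3x = −7. Subtract (−7)·D = −21x + 42. Remainder: −3.

R = [-3], so D(x) is not a factor of P(x). no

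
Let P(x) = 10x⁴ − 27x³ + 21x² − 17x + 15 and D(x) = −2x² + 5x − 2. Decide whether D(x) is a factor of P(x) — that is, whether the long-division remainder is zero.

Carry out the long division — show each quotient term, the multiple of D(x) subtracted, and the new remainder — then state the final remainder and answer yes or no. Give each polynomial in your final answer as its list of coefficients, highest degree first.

R = [9], so D(x) is not a factor of P(x). no

Step 1: lead(10x⁴ − 27x³ + 21x² − 17x + 15) ÷ lead(D) = 10x⁴ ÷ −2x² = −5x². Subtract (−5x²)·D = 10x⁴ − 25x³ + 10x². Remainder: −2x³ + 11x² − 17x + 15.
Step 2: lead(−2x³ + 11x² − 17x + 15) ÷ lead(D) = −2x³ ÷ −2x² = x. Subtract (x)·D = −2x³ + 5x² − 2x. Remainder: 6x² − 15x + 15.
Step 3: lead(6x² − 15x + 15) ÷ lead(D) = 6x² ÷ −2x² = −3. Subtract (−3)·D = 6x² − 15x + 6. Remainder: 9.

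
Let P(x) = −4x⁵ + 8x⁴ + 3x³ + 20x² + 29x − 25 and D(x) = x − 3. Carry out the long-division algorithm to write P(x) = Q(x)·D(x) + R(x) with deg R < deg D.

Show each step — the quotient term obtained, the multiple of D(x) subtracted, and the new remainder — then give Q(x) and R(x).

Step 1: lead(−4x⁵ + 8x⁴ + 3x³ + 20x² + 29x − 25) ÷ lead(D) = −4x⁵ ÷ x = −4x⁴. Subtract (−4x⁴)·D = −4x⁵ + 12x⁴. Remainder: −4x⁴ + 3x³ + 20x² + 29x − 25.
Step 2: lead(−4x⁴ + 3x³ + 20x² + 29x − 25) ÷ lead(D) = −4x⁴ ÷ x = −4x³. Subtract (−4x³)·D = −4x⁴ + 12x³. Remainder: −9x³ + 20x² + 29x − 25.
Step 3: lead(−9x³ + 20x² + 29x − 25) ÷ lead(D) = −9x³ ÷ x = −9x². Subtract (−9x²)·D = −9x³ + 27x². Remainder: −7x² + 29x − 25.
Step 4: lead(−7x² + 29x − 25) ÷ lead(D) = −7x² ÷ x = −7x. Subtract (−7x)·D = −7x² + 21x. Remainder: 8x − 25.
Step 5: lead(8x − 25) ÷ lead(D) = 8x ÷ x = 8. Subtract (8)·D = 8x − 24. Remainder: −1.

Q(x) = −4x⁴ − 4x³ − 9x² − 7x + 8; R(x) = −1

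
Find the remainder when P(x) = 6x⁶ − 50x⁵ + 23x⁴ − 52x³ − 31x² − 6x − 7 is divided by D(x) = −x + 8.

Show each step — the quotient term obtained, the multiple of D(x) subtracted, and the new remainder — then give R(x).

Step 1: lead(6x⁶ − 50x⁵ + 23x⁴ − 52x³ − 31x² − 6x − 7) ÷ lead(D) = 6x⁶ ÷ −x = −6x⁵. Subtract (−6x⁵)·D = 6x⁶ − 48x⁵. Remainder: −2x⁵ + 23x⁴ − 52x³ − 31x² − 6x − 7.
Step 2: lead(−2x⁵ + 23x⁴ − 52x³ − 31x² − 6x − 7) ÷ lead(D) = −2x⁵ ÷ −x = 2x⁴. Subtract (2x⁴)·D = −2x⁵ + 16x⁴. Remainder: 7x⁴ − 52x³ − 31x² − 6x − 7.
Step 3: lead(7x⁴ − 52x³ − 31x² − 6x − 7) ÷ lead(D) = 7x⁴ ÷ −x = −7x³. Subtract (−7x³)·D = 7x⁴ − 56x³. Remainder: 4x³ − 31x² − 6x − 7.
Step 4: lead(4x³ − 31x² − 6x − 7) ÷ lead(D) = 4x³ ÷ −x = −4x². Subtract (−4x²)·D = 4x³ − 32x². Remainder: x² − 6x − 7.
Step 5: lead(x² − 6x − 7) ÷ lead(D) = x² ÷ −x = −x. Subtract (−x)·D = x² − 8x. Remainder: 2x − 7.
Step 6: lead(2x − 7) ÷ lead(D) = 2x ÷ −x = −2. Subtract (−2)·D = 2x − 16. Remainder: 9.

R(x) = 9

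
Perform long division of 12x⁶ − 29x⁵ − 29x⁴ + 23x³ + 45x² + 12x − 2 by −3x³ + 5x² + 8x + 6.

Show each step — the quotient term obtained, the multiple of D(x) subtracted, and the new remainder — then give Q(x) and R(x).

Q(x) = −4x³ + 3x² + 4x − 1; R(x) = −4x + 4

Step 1: lead(12x⁶ − 29x⁵ − 29x⁴ + 23x³ + 45x² + 12x − 2) ÷ lead(D) = 12x⁶ ÷ −3x³ = −4x³. Subtract (−4x³)·D = 12x⁶ − 20x⁵ − 32x⁴ − 24x³. Remainder: −9x⁵ + 3x⁴ + 47x³ + 45x² + 12x − 2.
Step 2: lead(−9x⁵ + 3x⁴ + 47x³ + 45x² + 12x − 2) ÷ lead(D) = −9x⁵ ÷ −3x³ = 3x². Subtract (3x²)·D = −9x⁵ + 15x⁴ + 24x³ + 18x². Remainder: −12x⁴ + 23x³ + 27x² + 12x − 2.
Step 3: lead(−12x⁴ + 23x³ + 27x² + 12x − 2) ÷ lead(D) = −12x⁴ ÷ −3x³ = 4x. Subtract (4x)·D = −12x⁴ + 20x³ + 32x² + 24x. Remainder: 3x³ − 5x² − 12x − 2.
Step 4: lead(3x³ − 5x² − 12x − 2) ÷ lead(D) = 3x³ ÷ −3x³ = −1. Subtract (−1)·D = 3x³ − 5x² − 8x − 6. Remainder: −4x + 4.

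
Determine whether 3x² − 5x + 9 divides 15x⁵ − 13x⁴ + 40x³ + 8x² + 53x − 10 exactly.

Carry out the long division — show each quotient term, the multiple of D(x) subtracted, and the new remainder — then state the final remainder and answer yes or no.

R(x) = 3x − 1, so D(x) is not a factor of P(x). no

Step 1: lead(15x⁵ − 13x⁴ + 40x³ + 8x² + 53x − 10) ÷ lead(D) = 15x⁵ ÷ 3x² = 5x³. Subtract (5x³)·D = 15x⁵ − 25x⁴ + 45x³. Remainder: 12x⁴ − 5x³ + 8x² + 53x − 10.
Step 2: lead(12x⁴ − 5x³ + 8x² + 53x − 10) ÷ lead(D) = 12x⁴ ÷ 3x² = 4x². Subtract (4x²)·D = 12x⁴ − 20x³ + 36x². Remainder: 15x³ − 28x² + 53x − 10.
Step 3: lead(15x³ − 28x² + 53x − 10) ÷ lead(D) = 15x³ ÷ 3x² = 5x. Subtract (5x)·D = 15x³ − 25x² + 45x. Remainder: −3x² + 8x − 10.
Step 4: lead(−3x² + 8x − 10) ÷ lead(D) = −3x² ÷ 3x² = −1. Subtract (−1)·D = −3x² + 5x − 9. Remainder: 3x − 1.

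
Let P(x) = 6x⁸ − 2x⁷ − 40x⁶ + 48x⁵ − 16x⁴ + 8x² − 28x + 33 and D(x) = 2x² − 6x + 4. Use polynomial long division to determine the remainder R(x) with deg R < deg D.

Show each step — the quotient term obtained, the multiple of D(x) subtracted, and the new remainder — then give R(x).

Step 1: lead(6x⁸ − 2x⁷ − 40x⁶ + 48x⁵ − 16x⁴ + 8x² − 28x + 33) ÷ lead(D) = 6x⁸ ÷ 2x² = 3x⁶. Subtract (3x⁶)·D = 6x⁸ − 18x⁷ + 12x⁶. Remainder: 16x⁷ − 52x⁶ + 48x⁵ − 16x⁴ + 8x² − 28x + 33.
Step 2: lead(16x⁷ − 52x⁶ + 48x⁵ − 16x⁴ + 8x² − 28x + 33) ÷ lead(D) = 16x⁷ ÷ 2x² = 8x⁵. Subtract (8x⁵)·D = 16x⁷ − 48x⁶ + 32x⁵. Remainder: −4x⁶ + 16x⁵ − 16x⁴ + 8x² − 28x + 33.
Step 3: lead(−4x⁶ + 16x⁵ − 16x⁴ + 8x² − 28x + 33) ÷ lead(D) = −4x⁶ ÷ 2x² = −2x⁴. Subtract (−2x⁴)·D = −4x⁶ + 12x⁵ − 8x⁴. Remainder: 4x⁵ − 8x⁴ + 8x² − 28x + 33.
Step 4: lead(4x⁵ − 8x⁴ + 8x² − 28x + 33) ÷ lead(D) = 4x⁵ ÷ 2x² = 2x³. Subtract (2x³)·D = 4x⁵ − 12x⁴ + 8x³. Remainder: 4x⁴ − 8x³ + 8x² − 28x + 33.
Step 5: lead(4x⁴ − 8x³ + 8x² − 28x + 33) ÷ lead(D) = 4x⁴ ÷ 2x² = 2x². Subtract (2x²)·D = 4x⁴ − 12x³ + 8x². Remainder: 4x³ − 28x + 33.
Step 6: lead(4x³ − 28x + 33) ÷ lead(D) = 4x³ ÷ 2x² = 2x. Subtract (2x)·D = 4x³ − 12x² + 8x. Remainder: 12x² − 36x + 33.
Step 7: lead(12x² − 36x + 33) ÷ lead(D) = 12x² ÷ 2x² = 6. Subtract (6)·D = 12x² − 36x + 24. Remainder: 9.

R(x) = 9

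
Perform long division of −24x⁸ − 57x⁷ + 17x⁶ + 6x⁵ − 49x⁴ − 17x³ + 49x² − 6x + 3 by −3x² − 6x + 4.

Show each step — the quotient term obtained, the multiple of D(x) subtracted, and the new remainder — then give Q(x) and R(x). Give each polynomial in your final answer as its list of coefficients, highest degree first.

Q = [8, 3, -1, 4, 7, -3, -1]; R = [7]

Step 1: lead(−24x⁸ − 57x⁷ + 17x⁶ + 6x⁵ − 49x⁴ − 17x³ + 49x² − 6x + 3) ÷ lead(D) = −24x⁸ ÷ −3x² = 8x⁶. Subtract (8x⁶)·D = −24x⁸ − 48x⁷ + 32x⁶. Remainder: −9x⁷ − 15x⁶ + 6x⁵ − 49x⁴ − 17x³ + 49x² − 6x + 3.
Step 2: lead(−9x⁷ − 15x⁶ + 6x⁵ − 49x⁴ − 17x³ + 49x² − 6x + 3) ÷ lead(D) = −9x⁷ ÷ −3x² = 3x⁵. Subtract (3x⁵)·D = −9x⁷ − 18x⁶ + 12x⁵. Remainder: 3x⁶ − 6x⁵ − 49x⁴ − 17x³ + 49x² − 6x + 3.
Step 3: lead(3x⁶ − 6x⁵ − 49x⁴ − 17x³ + 49x² − 6x + 3) ÷ lead(D) = 3x⁶ ÷ −3x² = −x⁴. Subtract (−x⁴)·D = 3x⁶ + 6x⁵ − 4x⁴. Remainder: −12x⁵ − 45x⁴ − 17x³ + 49x² − 6x + 3.
Step 4: lead(−12x⁵ − 45x⁴ − 17x³ + 49x² − 6x + 3) ÷ lead(D) = −12x⁵ ÷ −3x² = 4x³. Subtract (4x³)·D = −12x⁵ − 24x⁴ + 16x³. Remainder: −21x⁴ − 33x³ + 49x² − 6x + 3.
Step 5: lead(−21x⁴ − 33x³ + 49x² − 6x + 3) ÷ lead(D) = −21x⁴ ÷ −3x² = 7x². Subtract (7x²)·D = −21x⁴ − 42x³ + 28x². Remainder: 9x³ + 21x² − 6x + 3.
Step 6: lead(9x³ + 21x² − 6x + 3) ÷ lead(D) = 9x³ ÷ −3x² = −3x. Subtract (−3x)·D = 9x³ + 18x² − 12x. Remainder: 3x² + 6x + 3.
Step 7: lead(3x² + 6x + 3) ÷ lead(D) = 3x² ÷ −3x² = −1. Subtract (−1)·D = 3x² + 6x − 4. Remainder: 7.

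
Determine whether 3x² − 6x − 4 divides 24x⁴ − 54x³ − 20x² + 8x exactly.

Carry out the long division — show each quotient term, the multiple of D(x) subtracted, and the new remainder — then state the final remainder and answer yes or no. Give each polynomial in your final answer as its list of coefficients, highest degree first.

Step 1: lead(24x⁴ − 54x³ − 20x² + 8x) ÷ lead(D) = 24x⁴ ÷ 3x² = 8x². Subtract (8x²)·D = 24x⁴ − 48x³ − 32x². Remainder: −6x³ + 12x² + 8x.
Step 2: lead(−6x³ + 12x² + 8x) ÷ lead(D) = −6x³ ÷ 3x² = −2x. Subtract (−2x)·D = −6x³ + 12x² + 8x. Remainder: 0.

R = [0], so D(x) is a factor of P(x). yes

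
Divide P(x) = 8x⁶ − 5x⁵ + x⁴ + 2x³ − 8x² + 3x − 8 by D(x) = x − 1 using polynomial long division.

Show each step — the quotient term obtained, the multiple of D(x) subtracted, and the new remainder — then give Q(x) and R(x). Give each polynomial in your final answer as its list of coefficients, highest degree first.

Q = [8, 3, 4, 6, -2, 1]; R = [-7]

Step 1: lead(8x⁶ − 5x⁵ + x⁴ + 2x³ − 8x² + 3x − 8) ÷ lead(D) = 8x⁶ ÷ x = 8x⁵. Subtract (8x⁵)·D = 8x⁶ − 8x⁵. Remainder: 3x⁵ + x⁴ + 2x³ − 8x² + 3x − 8.
Step 2: lead(3x⁵ + x⁴ + 2x³ − 8x² + 3x − 8) ÷ lead(D) = 3x⁵ ÷ x = 3x⁴. Subtract (3x⁴)·D = 3x⁵ − 3x⁴. Remainder: 4x⁴ + 2x³ − 8x² + 3x − 8.
Step 3: lead(4x⁴ + 2x³ − 8x² + 3x − 8) ÷ lead(D) = 4x⁴ ÷ x = 4x³. Subtract (4x³)·D = 4x⁴ − 4x³. Remainder: 6x³ − 8x² + 3x − 8.
Step 4: lead(6x³ − 8x² + 3x − 8) ÷ lead(D) = 6x³ ÷ x = 6x². Subtract (6x²)·D = 6x³ − 6x². Remainder: −2x² + 3x − 8.
Step 5: lead(−2x² + 3x − 8) ÷ lead(D) = −2x² ÷ x = −2x. Subtract (−2x)·D = −2x² + 2x. Remainder: x − 8.
Step 6: lead(x − 8) ÷ lead(D) = x ÷ x = 1. Subtract (1)·D = x − 1. Remainder: −7.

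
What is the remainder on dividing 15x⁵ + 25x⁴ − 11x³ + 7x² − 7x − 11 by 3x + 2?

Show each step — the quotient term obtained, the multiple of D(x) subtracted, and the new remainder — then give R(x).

R(x) = 3

Step 1: lead(15x⁵ + 25x⁴ − 11x³ + 7x² − 7x − 11) ÷ lead(D) = 15x⁵ ÷ 3x = 5x⁴. Subtract (5x⁴)·D = 15x⁵ + 10x⁴. Remainder: 15x⁴ − 11x³ + 7x² − 7x − 11.
Step 2: lead(15x⁴ − 11x³ + 7x² − 7x − 11) ÷ lead(D) = 15x⁴ ÷ 3x = 5x³. Subtract (5x³)·D = 15x⁴ + 10x³. Remainder: −21x³ + 7x² − 7x − 11.
Step 3: lead(−21x³ + 7x² − 7x − 11) ÷ lead(D) = −21x³ ÷ 3x = −7x². Subtract (−7x²)·D = −21x³ − 14x². Remainder: 21x² − 7x − 11.
Step 4: lead(21x² − 7x − 11) ÷ lead(D) = 21x² ÷ 3x = 7x. Subtract (7x)·D = 21x² + 14x. Remainder: −21x − 11.
Step 5: lead(−21x − 11) ÷ lead(D) = −21x ÷ 3x = −7. Subtract (−7)·D = −21x − 14. Remainder: 3.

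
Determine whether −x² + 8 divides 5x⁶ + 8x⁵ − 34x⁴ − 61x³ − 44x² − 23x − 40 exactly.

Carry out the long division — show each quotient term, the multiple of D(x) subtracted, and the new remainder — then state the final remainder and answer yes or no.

R(x) = x − 8, so D(x) is not a factor of P(x). no

Step 1: lead(5x⁶ + 8x⁵ − 34x⁴ − 61x³ − 44x² − 23x − 40) ÷ lead(D) = 5x⁶ ÷ −x² = −5x⁴. Subtract (−5x⁴)·D = 5x⁶ − 40x⁴. Remainder: 8x⁵ + 6x⁴ − 61x³ − 44x² − 23x − 40.
Step 2: lead(8x⁵ + 6x⁴ − 61x³ − 44x² − 23x − 40) ÷ lead(D) = 8x⁵ ÷ −x² = −8x³. Subtract (−8x³)·D = 8x⁵ − 64x³. Remainder: 6x⁴ + 3x³ − 44x² − 23x − 40.
Step 3: lead(6x⁴ + 3x³ − 44x² − 23x − 40) ÷ lead(D) = 6x⁴ ÷ −x² = −6x². Subtract (−6x²)·D = 6x⁴ − 48x². Remainder: 3x³ + 4x² − 23x − 40.
Step 4: lead(3x³ + 4x² − 23x − 40) ÷ lead(D) = 3x³ ÷ −x² = −3x. Subtract (−3x)·D = 3x³ − 24x. Remainder: 4x² + x − 40.
Step 5: lead(4x² + x − 40) ÷ lead(D) = 4x² ÷ −x² = −4. Subtract (−4)·D = 4x² − 32. Remainder: x − 8.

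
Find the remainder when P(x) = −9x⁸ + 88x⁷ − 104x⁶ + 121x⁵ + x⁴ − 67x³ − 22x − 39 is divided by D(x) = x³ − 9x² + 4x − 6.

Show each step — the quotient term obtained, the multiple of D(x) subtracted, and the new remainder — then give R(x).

R(x) = 9

Step 1: lead(−9x⁸ + 88x⁷ − 104x⁶ + 121x⁵ + x⁴ − 67x³ − 22x − 39) ÷ lead(D) = −9x⁸ ÷ x³ = −9x⁵. Subtract (−9x⁵)·D = −9x⁸ + 81x⁷ − 36x⁶ + 54x⁵. Remainder: 7x⁷ − 68x⁶ + 67x⁵ + x⁴ − 67x³ − 22x − 39.
Step 2: lead(7x⁷ − 68x⁶ + 67x⁵ + x⁴ − 67x³ − 22x − 39) ÷ lead(D) = 7x⁷ ÷ x³ = 7x⁴. Subtract (7x⁴)·D = 7x⁷ − 63x⁶ + 28x⁵ − 42x⁴. Remainder: −5x⁶ + 39x⁵ + 43x⁴ − 67x³ − 22x − 39.
Step 3: lead(−5x⁶ + 39x⁵ + 43x⁴ − 67x³ − 22x − 39) ÷ lead(D) = −5x⁶ ÷ x³ = −5x³. Subtract (−5x³)·D = −5x⁶ + 45x⁵ − 20x⁴ + 30x³. Remainder: −6x⁵ + 63x⁴ − 97x³ − 22x − 39.
Step 4: lead(−6x⁵ + 63x⁴ − 97x³ − 22x − 39) ÷ lead(D) = −6x⁵ ÷ x³ = −6x². Subtract (−6x²)·D = −6x⁵ + 54x⁴ − 24x³ + 36x². Remainder: 9x⁴ − 73x³ − 36x² − 22x − 39.
Step 5: lead(9x⁴ − 73x³ − 36x² − 22x − 39) ÷ lead(D) = 9x⁴ ÷ x³ = 9x. Subtract (9x)·D = 9x⁴ − 81x³ + 36x² − 54x. Remainder: 8x³ − 72x² + 32x − 39.
Step 6: lead(8x³ − 72x² + 32x − 39) ÷ lead(D) = 8x³ ÷ x³ = 8. Subtract (8)·D = 8x³ − 72x² + 32x − 48. Remainder: 9.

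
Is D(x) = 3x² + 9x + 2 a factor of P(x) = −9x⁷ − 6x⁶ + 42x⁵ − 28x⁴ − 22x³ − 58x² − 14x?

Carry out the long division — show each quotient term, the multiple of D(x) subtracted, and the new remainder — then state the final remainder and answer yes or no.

Step 1: lead(−9x⁷ − 6x⁶ + 42x⁵ − 28x⁴ − 22x³ − 58x² − 14x) ÷ lead(D) = −9x⁷ ÷ 3x² = −3x⁵. Subtract (−3x⁵)·D = −9x⁷ − 27x⁶ − 6x⁵. Remainder: 21x⁶ + 48x⁵ − 28x⁴ − 22x³ − 58x² − 14x.
Step 2: lead(21x⁶ + 48x⁵ − 28x⁴ − 22x³ − 58x² − 14x) ÷ lead(D) = 21x⁶ ÷ 3x² = 7x⁴. Subtract (7x⁴)·D = 21x⁶ + 63x⁵ + 14x⁴. Remainder: −15x⁵ − 42x⁴ − 22x³ − 58x² − 14x.
Step 3: lead(−15x⁵ − 42x⁴ − 22x³ − 58x² − 14x) ÷ lead(D) = −15x⁵ ÷ 3x² = −5x³. Subtract (−5x³)·D = −15x⁵ − 45x⁴ − 10x³. Remainder: 3x⁴ − 12x³ − 58x² − 14x.
Step 4: lead(3x⁴ − 12x³ − 58x² − 14x) ÷ lead(D) = 3x⁴ ÷ 3x² = x². Subtract (x²)·D = 3x⁴ + 9x³ + 2x². Remainder: −21x³ − 60x² − 14x.
Step 5: lead(−21x³ − 60x² − 14x) ÷ lead(D) = −21x³ ÷ 3x² = −7x. Subtract (−7x)·D = −21x³ − 63x² − 14x. Remainder: 3x².
Step 6: lead(3x²) ÷ lead(D) = 3x² ÷ 3x² = 1. Subtract (1)·D = 3x² + 9x + 2. Remainder: −9x − 2.

R(x) = −9x − 2, so D(x) is not a factor of P(x). no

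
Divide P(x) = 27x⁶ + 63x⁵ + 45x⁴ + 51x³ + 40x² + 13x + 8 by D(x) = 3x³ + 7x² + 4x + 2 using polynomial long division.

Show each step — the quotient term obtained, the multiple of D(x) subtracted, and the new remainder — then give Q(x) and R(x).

Q(x) = 9x³ + 3x + 4; R(x) = −9x

Step 1: lead(27x⁶ + 63x⁵ + 45x⁴ + 51x³ + 40x² + 13x + 8) ÷ lead(D) = 27x⁶ ÷ 3x³ = 9x³. Subtract (9x³)·D = 27x⁶ + 63x⁵ + 36x⁴ + 18x³. Remainder: 9x⁴ + 33x³ + 40x² + 13x + 8.
Step 2: lead(9x⁴ + 33x³ + 40x² + 13x + 8) ÷ lead(D) = 9x⁴ ÷ 3x³ = 3x. Subtract (3x)·D = 9x⁴ + 21x³ + 12x² + 6x. Remainder: 12x³ + 28x² + 7x + 8.
Step 3: lead(12x³ + 28x² + 7x + 8) ÷ lead(D) = 12x³ ÷ 3x³ = 4. Subtract (4)·D = 12x³ + 28x² + 16x + 8. Remainder: −9x.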